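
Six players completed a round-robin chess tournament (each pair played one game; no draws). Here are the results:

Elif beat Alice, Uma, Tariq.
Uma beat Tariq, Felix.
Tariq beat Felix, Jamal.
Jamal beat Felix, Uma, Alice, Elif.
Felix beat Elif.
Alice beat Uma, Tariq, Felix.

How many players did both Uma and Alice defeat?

2

Uma beat: Tariq, Felix.
Alice beat: Uma, Tariq, Felix.
Both beat: Tariq, Felix — 2.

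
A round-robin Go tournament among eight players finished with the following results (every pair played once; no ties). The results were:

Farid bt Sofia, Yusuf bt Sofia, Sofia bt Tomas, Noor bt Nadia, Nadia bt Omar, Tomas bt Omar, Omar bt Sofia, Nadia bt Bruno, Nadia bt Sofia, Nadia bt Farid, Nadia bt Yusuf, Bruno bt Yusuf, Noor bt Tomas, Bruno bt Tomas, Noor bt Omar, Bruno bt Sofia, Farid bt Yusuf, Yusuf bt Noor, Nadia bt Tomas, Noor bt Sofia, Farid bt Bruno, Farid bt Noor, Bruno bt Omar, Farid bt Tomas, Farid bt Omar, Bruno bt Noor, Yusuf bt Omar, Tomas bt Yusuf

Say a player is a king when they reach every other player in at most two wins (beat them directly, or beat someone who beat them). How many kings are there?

3

Omar cannot reach Yusuf, Farid, Nadia, Bruno, Noor in two steps.
Yusuf cannot reach Farid, Bruno in two steps.
Farid reaches everyone (king).
Tomas cannot reach Farid, Nadia, Bruno in two steps.
Nadia reaches everyone (king).
Bruno cannot reach Farid in two steps.
Noor reaches everyone (king).
Sofia cannot reach Farid, Nadia, Bruno, Noor in two steps.
Kings: Farid, Nadia, Noor — 3.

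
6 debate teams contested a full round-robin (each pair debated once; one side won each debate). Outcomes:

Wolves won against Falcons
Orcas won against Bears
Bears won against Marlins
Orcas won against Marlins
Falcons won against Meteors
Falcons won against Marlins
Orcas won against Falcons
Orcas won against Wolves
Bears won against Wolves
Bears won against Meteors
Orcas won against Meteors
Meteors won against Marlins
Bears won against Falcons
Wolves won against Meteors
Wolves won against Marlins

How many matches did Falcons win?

Falcons' results: beat Meteors, Marlins; lost to Bears, Orcas, Wolves.
That is 2 wins.

2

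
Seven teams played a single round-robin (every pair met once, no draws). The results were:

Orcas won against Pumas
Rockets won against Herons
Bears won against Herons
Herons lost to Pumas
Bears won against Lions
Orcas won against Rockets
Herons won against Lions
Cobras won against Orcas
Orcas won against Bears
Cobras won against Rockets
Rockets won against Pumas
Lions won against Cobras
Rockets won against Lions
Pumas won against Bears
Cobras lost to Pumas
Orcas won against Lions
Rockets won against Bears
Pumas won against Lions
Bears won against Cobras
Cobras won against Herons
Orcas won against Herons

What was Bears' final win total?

Bears' results: beat Herons, Cobras, Lions; lost to Rockets, Orcas, Pumas.
That is 3 wins.

3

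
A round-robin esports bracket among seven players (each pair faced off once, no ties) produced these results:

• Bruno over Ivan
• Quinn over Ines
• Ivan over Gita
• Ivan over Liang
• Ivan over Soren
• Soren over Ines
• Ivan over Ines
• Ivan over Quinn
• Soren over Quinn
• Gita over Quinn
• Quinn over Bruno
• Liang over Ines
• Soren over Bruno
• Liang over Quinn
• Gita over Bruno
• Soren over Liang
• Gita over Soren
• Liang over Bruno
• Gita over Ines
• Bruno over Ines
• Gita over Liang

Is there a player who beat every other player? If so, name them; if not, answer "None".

None

Highest win total is Ivan with 5 (out of 6 possible).
Ivan lost to Bruno, so no player went undefeated.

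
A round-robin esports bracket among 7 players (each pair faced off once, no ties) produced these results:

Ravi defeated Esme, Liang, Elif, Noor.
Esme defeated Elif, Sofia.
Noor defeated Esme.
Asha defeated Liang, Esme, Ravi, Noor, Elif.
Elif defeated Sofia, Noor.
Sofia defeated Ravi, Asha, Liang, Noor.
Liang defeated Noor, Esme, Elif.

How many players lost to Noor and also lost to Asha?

Noor beat: Esme.
Asha beat: Liang, Noor, Elif, Ravi, Esme.
Both beat: Esme — 1.

1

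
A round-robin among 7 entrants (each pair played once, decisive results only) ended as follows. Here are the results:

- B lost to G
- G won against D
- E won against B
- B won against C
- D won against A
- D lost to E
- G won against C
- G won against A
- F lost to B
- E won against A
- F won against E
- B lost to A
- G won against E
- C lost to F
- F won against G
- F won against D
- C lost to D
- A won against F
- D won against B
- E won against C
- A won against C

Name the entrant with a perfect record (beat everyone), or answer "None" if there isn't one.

None

Highest win total is G with 5 (out of 6 possible).
G lost to F, so no entrant went undefeated.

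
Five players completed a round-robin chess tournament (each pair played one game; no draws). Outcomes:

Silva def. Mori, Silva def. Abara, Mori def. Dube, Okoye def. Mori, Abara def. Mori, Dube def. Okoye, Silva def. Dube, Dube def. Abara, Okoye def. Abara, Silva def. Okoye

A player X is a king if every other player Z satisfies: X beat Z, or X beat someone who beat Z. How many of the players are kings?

Silva reaches everyone (king).
Abara cannot reach Silva, Okoye in two steps.
Dube cannot reach Silva in two steps.
Okoye cannot reach Silva in two steps.
Mori cannot reach Silva in two steps.
Kings: Silva — 1.

1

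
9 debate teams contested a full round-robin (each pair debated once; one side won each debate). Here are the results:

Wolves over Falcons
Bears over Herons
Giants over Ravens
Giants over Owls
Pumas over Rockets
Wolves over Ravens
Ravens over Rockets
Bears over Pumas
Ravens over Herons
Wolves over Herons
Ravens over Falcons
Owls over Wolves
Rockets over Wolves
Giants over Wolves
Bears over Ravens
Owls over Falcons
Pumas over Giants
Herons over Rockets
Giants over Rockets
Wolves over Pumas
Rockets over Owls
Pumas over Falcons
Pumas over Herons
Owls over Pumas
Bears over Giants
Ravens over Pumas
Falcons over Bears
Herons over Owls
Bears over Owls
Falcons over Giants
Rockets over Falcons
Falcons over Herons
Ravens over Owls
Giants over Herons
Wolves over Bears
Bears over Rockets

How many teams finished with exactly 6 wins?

Win totals: Herons 2, Ravens 5, Rockets 3, Falcons 3, Giants 5, Pumas 4, Bears 6, Wolves 5, Owls 3.
Exactly 6: Bears — 1 team.

1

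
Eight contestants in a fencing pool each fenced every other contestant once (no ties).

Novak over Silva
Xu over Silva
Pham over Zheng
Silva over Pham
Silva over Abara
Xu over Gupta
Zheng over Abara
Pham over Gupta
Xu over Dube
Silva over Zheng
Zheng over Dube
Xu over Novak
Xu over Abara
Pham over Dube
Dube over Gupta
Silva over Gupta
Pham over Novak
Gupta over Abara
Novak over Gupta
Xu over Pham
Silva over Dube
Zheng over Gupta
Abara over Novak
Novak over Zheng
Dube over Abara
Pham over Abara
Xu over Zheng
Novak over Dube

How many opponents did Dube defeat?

2

Dube's results: beat Abara, Gupta; lost to Silva, Pham, Xu, Zheng, Novak.
That is 2 wins.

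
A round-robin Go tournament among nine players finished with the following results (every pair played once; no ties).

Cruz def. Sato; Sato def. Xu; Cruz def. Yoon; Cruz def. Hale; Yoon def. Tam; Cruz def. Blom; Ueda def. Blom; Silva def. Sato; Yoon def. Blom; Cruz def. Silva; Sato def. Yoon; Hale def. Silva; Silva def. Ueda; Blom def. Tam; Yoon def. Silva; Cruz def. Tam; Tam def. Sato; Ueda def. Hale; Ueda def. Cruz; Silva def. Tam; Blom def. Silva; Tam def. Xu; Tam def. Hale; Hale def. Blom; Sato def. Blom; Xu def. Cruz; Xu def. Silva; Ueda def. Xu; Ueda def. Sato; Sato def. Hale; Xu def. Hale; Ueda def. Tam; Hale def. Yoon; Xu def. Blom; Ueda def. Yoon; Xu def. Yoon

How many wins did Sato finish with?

4

Sato's results: beat Yoon, Blom, Hale, Xu; lost to Silva, Ueda, Tam, Cruz.
That is 4 wins.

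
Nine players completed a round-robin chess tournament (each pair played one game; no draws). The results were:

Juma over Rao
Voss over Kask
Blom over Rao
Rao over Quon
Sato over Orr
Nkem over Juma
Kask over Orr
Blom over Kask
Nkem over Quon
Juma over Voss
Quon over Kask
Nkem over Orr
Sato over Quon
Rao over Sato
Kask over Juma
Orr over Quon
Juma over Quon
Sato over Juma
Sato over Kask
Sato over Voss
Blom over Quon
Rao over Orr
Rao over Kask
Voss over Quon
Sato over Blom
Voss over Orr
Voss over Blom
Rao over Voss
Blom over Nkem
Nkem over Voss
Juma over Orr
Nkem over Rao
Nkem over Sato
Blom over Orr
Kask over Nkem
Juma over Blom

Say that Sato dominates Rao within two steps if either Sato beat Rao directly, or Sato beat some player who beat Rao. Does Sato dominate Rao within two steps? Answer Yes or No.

Yes

Sato did not beat Rao directly.
Sato beat Orr, Quon, Juma, Voss, Blom, Kask. Of those, Juma beat Rao.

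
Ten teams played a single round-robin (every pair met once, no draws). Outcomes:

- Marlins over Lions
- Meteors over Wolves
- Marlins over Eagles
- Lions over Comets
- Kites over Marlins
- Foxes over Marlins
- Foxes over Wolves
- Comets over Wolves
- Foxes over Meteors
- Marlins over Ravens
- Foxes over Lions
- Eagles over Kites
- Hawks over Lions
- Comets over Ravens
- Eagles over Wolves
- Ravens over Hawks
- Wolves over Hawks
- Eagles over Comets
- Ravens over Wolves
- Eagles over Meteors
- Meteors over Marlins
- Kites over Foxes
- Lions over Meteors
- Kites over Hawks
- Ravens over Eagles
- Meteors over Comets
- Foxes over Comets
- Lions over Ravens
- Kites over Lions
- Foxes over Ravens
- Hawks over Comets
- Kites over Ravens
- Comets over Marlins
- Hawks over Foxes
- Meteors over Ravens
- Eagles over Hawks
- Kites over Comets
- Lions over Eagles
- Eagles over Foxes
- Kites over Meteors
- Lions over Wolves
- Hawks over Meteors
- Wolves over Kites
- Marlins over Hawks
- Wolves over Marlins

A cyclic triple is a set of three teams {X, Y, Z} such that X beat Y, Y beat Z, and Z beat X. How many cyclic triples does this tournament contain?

32

Win totals: Lions 5, Eagles 6, Ravens 3, Foxes 6, Comets 3, Wolves 3, Marlins 4, Hawks 4, Kites 7, Meteors 4.
A team with w wins dominates both others in C(w,2) triples; summing gives 10 + 15 + 3 + 15 + 3 + 3 + 6 + 6 + 21 + 6 = 88 transitive triples.
Total triples C(10,3) = 120, so cyclic triples = 120 − 88 = 32.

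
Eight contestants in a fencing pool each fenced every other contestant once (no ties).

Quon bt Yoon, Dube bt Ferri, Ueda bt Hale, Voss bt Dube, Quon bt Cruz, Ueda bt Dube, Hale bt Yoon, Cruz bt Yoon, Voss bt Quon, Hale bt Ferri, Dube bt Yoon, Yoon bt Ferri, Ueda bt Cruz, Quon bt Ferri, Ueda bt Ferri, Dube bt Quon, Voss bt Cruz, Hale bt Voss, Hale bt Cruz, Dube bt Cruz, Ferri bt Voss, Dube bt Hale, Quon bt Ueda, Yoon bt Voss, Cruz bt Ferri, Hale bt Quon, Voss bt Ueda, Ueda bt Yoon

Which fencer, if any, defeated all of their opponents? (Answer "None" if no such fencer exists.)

Highest win total is Ueda with 5 (out of 7 possible).
Ueda lost to Quon, Voss, so no fencer went undefeated.

None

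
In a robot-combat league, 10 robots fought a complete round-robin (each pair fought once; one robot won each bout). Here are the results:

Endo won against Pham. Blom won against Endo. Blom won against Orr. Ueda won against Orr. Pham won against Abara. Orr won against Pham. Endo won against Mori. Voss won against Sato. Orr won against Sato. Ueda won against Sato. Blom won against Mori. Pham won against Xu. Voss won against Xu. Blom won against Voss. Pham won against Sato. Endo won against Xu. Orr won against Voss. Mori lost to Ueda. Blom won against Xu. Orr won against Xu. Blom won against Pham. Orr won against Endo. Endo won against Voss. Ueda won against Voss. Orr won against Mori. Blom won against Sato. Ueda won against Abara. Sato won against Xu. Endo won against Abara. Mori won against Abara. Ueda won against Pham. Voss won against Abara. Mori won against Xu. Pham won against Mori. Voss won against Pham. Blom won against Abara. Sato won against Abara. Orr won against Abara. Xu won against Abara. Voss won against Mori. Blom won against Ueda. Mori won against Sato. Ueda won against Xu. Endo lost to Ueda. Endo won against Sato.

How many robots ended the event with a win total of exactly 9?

1

Win totals: Voss 5, Mori 3, Xu 1, Orr 7, Ueda 8, Pham 4, Sato 2, Abara 0, Endo 6, Blom 9.
Exactly 9: Blom — 1 robot.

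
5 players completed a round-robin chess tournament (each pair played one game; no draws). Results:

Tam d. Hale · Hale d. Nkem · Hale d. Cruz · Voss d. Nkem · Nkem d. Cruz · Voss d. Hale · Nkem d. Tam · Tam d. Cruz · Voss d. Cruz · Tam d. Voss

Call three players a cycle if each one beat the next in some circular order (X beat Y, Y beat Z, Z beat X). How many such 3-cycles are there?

2

Win totals: Cruz 0, Tam 3, Voss 3, Nkem 2, Hale 2.
A player with w wins dominates both others in C(w,2) triples; summing gives 0 + 3 + 3 + 1 + 1 = 8 transitive triples.
Total triples C(5,3) = 10, so cyclic triples = 10 − 8 = 2.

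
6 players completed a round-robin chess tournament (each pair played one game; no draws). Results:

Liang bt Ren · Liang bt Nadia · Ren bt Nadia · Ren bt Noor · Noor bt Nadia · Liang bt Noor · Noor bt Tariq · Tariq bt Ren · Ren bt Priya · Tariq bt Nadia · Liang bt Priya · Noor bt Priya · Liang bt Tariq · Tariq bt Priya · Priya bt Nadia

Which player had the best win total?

Win totals: Tariq 3, Priya 1, Nadia 0, Noor 3, Liang 5, Ren 3.
Liang leads with 5 wins (next highest: 3).

Liang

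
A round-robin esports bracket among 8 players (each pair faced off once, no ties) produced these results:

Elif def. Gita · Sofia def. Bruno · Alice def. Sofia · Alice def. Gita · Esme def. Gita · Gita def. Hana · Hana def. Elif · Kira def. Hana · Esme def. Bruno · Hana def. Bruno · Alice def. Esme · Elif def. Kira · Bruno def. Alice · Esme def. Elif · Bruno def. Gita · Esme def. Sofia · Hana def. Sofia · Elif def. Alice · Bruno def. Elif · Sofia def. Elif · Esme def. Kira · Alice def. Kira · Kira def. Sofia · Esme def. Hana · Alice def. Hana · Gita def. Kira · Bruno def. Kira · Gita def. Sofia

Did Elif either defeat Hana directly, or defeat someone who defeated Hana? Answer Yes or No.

Elif did not beat Hana directly.
Elif beat Alice, Kira, Gita. Of those, Alice beat Hana.

Yes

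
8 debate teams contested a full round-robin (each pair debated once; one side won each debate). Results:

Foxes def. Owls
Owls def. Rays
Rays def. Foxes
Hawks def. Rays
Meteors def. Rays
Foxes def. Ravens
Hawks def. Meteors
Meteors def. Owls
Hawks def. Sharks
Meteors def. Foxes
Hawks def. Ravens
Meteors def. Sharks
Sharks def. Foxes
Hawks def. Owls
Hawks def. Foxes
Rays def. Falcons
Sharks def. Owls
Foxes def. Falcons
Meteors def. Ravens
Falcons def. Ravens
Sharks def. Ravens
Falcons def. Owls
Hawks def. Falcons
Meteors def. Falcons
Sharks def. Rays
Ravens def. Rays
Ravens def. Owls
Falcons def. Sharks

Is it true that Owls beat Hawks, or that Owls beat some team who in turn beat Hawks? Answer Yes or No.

Owls did not beat Hawks directly.
Owls beat Rays, but each of them lost to Hawks. No two-step path.

No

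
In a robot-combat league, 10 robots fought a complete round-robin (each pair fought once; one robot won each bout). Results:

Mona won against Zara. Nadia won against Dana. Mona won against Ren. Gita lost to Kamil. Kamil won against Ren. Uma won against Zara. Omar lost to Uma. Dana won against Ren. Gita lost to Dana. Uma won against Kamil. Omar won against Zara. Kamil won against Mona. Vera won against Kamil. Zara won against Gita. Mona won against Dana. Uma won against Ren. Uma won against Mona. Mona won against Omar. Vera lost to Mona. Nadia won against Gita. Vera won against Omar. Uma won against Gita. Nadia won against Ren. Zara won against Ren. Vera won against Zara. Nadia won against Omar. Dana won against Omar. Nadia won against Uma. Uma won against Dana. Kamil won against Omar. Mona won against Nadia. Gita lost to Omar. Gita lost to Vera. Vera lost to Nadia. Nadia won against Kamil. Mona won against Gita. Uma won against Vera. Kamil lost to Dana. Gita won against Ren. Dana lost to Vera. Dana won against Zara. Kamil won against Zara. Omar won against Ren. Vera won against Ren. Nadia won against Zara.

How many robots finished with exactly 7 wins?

1

Win totals: Ren 0, Mona 7, Gita 1, Nadia 8, Kamil 5, Omar 3, Uma 8, Dana 5, Vera 6, Zara 2.
Exactly 7: Mona — 1 robot.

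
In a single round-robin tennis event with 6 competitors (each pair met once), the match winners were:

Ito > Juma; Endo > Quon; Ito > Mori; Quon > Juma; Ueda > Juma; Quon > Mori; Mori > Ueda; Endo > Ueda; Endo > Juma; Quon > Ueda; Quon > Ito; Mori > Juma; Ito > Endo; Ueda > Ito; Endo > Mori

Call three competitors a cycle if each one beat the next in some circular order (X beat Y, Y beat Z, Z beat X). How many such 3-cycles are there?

3

Of the C(6,3) = 20 triples, the cyclic ones are: {Ito, Endo, Quon}; {Ito, Endo, Ueda}; {Ito, Ueda, Mori}.
That is 3.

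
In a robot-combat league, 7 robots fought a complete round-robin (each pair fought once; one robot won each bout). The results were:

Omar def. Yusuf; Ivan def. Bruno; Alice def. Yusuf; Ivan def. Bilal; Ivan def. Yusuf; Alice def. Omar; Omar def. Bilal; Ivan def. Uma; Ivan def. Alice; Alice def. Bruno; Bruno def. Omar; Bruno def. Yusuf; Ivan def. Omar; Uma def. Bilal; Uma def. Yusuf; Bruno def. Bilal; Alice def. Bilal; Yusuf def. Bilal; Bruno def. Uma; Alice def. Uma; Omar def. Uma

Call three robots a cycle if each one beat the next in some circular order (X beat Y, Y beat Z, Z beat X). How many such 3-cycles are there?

0

Win totals: Omar 3, Alice 5, Uma 2, Bruno 4, Bilal 0, Ivan 6, Yusuf 1.
A robot with w wins dominates both others in C(w,2) triples; summing gives 3 + 10 + 1 + 6 + 0 + 15 + 0 = 35 transitive triples.
Total triples C(7,3) = 35, so cyclic triples = 35 − 35 = 0.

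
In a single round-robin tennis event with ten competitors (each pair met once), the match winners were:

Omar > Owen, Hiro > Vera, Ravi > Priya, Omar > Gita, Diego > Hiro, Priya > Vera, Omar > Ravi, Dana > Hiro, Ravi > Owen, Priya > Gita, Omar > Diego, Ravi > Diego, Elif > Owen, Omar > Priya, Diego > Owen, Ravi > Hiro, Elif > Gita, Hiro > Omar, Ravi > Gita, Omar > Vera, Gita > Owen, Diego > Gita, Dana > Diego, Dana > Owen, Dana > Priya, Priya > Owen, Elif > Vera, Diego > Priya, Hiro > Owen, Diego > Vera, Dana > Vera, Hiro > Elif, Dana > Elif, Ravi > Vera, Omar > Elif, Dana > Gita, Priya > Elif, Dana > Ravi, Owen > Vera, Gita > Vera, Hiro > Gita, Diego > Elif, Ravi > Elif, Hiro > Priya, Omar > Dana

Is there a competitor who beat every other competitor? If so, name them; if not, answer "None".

None

Highest win total is Omar with 8 (out of 9 possible).
Omar lost to Hiro, so no competitor went undefeated.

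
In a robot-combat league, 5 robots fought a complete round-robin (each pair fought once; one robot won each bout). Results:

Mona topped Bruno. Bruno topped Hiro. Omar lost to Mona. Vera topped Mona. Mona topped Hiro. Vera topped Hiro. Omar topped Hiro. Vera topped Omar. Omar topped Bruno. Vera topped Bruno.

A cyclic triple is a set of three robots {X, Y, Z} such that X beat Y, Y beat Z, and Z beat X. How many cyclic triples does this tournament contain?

0

Of the C(5,3) = 10 triples, the cyclic ones are: none.
That is 0.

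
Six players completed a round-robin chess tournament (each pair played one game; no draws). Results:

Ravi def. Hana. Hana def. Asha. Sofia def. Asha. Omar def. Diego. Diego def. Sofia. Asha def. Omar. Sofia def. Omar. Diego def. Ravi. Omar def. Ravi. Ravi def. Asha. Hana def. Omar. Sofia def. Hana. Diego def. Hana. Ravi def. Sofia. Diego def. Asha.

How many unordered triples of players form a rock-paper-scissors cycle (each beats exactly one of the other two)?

Of the C(6,3) = 20 triples, the cyclic ones are: {Sofia, Omar, Ravi}; {Sofia, Omar, Diego}; {Asha, Omar, Ravi}; {Asha, Omar, Diego}; {Omar, Ravi, Hana}; {Omar, Diego, Hana}.
That is 6.

6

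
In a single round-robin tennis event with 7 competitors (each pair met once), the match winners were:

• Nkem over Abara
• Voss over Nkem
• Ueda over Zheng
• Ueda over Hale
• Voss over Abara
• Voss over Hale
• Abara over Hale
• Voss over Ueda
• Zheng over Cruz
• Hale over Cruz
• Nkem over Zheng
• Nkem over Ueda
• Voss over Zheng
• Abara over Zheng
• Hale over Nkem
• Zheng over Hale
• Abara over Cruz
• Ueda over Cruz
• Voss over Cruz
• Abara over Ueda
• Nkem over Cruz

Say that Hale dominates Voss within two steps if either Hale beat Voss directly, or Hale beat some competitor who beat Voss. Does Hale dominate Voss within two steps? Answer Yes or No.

Hale did not beat Voss directly.
Hale beat Nkem, Cruz, but each of them lost to Voss. No two-step path.

No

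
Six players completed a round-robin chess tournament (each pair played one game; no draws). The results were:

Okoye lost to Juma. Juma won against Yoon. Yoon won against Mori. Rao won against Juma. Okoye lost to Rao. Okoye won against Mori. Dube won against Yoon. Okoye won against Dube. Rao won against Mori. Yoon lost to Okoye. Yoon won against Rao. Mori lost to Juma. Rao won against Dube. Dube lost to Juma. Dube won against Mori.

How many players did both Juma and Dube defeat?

Juma beat: Mori, Yoon, Okoye, Dube.
Dube beat: Mori, Yoon.
Both beat: Mori, Yoon — 2.

2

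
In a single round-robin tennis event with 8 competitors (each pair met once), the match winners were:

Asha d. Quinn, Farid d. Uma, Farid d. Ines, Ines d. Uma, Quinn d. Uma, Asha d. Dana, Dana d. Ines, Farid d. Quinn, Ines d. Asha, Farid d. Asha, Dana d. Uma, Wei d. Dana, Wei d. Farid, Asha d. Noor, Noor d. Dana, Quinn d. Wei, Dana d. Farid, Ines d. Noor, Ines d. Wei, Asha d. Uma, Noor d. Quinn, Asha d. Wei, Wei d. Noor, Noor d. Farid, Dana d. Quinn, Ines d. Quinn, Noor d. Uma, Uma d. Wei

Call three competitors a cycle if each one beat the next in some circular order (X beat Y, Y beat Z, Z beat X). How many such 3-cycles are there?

14

Win totals: Asha 5, Wei 3, Noor 4, Dana 4, Quinn 2, Uma 1, Farid 4, Ines 5.
A competitor with w wins dominates both others in C(w,2) triples; summing gives 10 + 3 + 6 + 6 + 1 + 0 + 6 + 10 = 42 transitive triples.
Total triples C(8,3) = 56, so cyclic triples = 56 − 42 = 14.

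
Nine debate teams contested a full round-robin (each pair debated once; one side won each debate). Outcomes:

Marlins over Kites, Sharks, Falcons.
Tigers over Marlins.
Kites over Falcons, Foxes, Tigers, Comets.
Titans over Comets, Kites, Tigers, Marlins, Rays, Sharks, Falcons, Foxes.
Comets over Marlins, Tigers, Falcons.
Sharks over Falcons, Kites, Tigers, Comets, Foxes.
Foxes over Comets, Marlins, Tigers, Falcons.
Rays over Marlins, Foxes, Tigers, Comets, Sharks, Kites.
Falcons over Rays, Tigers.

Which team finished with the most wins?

Titans

Win totals: Marlins 3, Rays 6, Foxes 4, Tigers 1, Titans 8, Comets 3, Falcons 2, Kites 4, Sharks 5.
Titans leads with 8 wins (next highest: 6).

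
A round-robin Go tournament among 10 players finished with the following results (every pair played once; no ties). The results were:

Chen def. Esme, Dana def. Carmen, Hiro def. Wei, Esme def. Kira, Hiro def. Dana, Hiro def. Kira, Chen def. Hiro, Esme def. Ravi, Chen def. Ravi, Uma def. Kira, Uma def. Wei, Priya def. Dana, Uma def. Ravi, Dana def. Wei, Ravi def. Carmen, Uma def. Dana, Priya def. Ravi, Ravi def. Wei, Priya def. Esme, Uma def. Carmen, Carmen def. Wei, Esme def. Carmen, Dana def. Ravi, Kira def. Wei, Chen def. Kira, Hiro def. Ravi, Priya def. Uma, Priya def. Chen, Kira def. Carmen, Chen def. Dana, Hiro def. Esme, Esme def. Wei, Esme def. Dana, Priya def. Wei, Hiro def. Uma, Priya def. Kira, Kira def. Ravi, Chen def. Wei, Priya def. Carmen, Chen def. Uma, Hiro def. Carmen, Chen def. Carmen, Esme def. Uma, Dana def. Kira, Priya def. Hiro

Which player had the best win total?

Priya

Win totals: Uma 5, Hiro 7, Ravi 2, Chen 8, Wei 0, Kira 3, Priya 9, Esme 6, Dana 4, Carmen 1.
Priya leads with 9 wins (next highest: 8).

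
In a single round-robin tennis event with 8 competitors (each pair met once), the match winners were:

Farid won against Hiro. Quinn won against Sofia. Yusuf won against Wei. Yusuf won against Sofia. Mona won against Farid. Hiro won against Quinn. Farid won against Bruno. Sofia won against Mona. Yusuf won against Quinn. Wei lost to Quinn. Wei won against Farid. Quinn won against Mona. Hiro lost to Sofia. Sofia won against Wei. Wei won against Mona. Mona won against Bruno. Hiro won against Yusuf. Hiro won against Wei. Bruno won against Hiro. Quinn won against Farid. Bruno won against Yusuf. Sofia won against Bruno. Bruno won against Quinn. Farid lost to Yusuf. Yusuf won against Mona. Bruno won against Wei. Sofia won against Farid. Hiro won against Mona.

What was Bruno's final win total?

Bruno's results: beat Quinn, Yusuf, Hiro, Wei; lost to Farid, Mona, Sofia.
That is 4 wins.

4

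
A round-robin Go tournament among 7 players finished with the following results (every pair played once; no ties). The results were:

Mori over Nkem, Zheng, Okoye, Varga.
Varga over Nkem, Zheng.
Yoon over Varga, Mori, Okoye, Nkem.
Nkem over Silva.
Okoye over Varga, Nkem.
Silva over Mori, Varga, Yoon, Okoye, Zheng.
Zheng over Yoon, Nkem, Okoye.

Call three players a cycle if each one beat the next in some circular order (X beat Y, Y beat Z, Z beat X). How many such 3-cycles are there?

8

Win totals: Varga 2, Mori 4, Yoon 4, Nkem 1, Silva 5, Okoye 2, Zheng 3.
A player with w wins dominates both others in C(w,2) triples; summing gives 1 + 6 + 6 + 0 + 10 + 1 + 3 = 27 transitive triples.
Total triples C(7,3) = 35, so cyclic triples = 35 − 27 = 8.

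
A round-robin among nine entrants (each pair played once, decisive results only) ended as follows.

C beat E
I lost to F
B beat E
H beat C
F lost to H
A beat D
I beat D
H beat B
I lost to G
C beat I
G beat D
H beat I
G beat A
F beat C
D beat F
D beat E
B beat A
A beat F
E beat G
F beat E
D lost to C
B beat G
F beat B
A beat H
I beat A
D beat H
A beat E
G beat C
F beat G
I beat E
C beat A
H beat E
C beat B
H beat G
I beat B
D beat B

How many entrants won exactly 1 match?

Win totals: A 4, B 3, C 5, D 4, E 1, F 5, G 4, H 6, I 4.
Exactly 1: E — 1 entrant.

1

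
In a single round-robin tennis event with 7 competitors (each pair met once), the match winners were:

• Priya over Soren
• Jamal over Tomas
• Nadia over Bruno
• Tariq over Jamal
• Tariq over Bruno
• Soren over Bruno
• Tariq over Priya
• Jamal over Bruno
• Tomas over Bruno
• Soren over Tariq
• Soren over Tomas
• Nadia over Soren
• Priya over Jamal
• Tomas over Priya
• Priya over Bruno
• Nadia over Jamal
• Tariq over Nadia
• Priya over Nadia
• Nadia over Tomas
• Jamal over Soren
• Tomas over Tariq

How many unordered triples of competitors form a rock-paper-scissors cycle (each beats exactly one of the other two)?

8

Win totals: Tariq 4, Nadia 4, Soren 3, Tomas 3, Jamal 3, Priya 4, Bruno 0.
A competitor with w wins dominates both others in C(w,2) triples; summing gives 6 + 6 + 3 + 3 + 3 + 6 + 0 = 27 transitive triples.
Total triples C(7,3) = 35, so cyclic triples = 35 − 27 = 8.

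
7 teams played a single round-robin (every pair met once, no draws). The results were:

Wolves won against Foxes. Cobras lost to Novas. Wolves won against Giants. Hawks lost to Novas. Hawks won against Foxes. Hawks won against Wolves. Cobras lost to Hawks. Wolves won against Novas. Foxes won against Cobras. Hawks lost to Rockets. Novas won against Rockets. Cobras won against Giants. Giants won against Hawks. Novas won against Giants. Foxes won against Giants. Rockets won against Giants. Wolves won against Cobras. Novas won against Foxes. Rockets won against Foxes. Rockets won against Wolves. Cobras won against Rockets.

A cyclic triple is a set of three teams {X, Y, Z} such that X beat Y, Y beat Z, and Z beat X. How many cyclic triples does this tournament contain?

Win totals: Hawks 3, Foxes 2, Cobras 2, Rockets 4, Giants 1, Novas 5, Wolves 4.
A team with w wins dominates both others in C(w,2) triples; summing gives 3 + 1 + 1 + 6 + 0 + 10 + 6 = 27 transitive triples.
Total triples C(7,3) = 35, so cyclic triples = 35 − 27 = 8.

8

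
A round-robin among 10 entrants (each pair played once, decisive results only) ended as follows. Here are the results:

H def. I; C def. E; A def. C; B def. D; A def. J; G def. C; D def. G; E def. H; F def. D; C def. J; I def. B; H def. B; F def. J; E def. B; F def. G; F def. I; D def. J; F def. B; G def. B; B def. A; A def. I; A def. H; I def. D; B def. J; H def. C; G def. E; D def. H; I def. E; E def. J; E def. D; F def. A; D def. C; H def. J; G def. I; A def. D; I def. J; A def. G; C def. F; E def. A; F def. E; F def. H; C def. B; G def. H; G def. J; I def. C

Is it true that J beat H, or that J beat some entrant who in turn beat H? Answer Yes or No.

No

J did not beat H directly.
J beat no one, so there is no intermediate entrant.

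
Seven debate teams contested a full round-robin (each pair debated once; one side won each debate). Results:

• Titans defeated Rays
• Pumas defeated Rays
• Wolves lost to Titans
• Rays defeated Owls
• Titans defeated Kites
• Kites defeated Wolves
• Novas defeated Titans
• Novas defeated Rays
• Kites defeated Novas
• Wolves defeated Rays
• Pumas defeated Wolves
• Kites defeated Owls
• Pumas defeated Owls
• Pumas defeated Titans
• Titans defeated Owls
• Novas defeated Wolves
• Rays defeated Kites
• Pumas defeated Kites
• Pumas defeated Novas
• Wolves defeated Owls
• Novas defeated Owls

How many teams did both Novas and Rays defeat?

Novas beat: Rays, Owls, Titans, Wolves.
Rays beat: Kites, Owls.
Both beat: Owls — 1.

1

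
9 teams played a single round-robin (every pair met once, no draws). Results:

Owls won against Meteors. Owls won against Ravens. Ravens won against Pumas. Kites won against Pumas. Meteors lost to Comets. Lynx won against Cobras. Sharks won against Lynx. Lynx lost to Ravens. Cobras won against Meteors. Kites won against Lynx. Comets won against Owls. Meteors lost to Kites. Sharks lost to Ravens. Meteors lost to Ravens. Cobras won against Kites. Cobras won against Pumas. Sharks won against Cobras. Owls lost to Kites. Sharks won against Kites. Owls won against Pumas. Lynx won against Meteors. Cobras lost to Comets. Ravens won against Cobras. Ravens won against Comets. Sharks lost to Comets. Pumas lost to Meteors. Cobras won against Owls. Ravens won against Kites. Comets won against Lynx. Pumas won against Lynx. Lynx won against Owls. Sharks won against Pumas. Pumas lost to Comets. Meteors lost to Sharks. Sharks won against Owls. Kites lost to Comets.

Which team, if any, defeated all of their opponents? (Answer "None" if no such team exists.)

None

Highest win total is Ravens with 7 (out of 8 possible).
Ravens lost to Owls, so no team went undefeated.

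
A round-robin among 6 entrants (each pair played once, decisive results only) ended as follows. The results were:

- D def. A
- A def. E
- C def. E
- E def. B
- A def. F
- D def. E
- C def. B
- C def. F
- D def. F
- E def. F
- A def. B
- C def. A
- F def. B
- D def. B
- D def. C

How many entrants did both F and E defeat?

F beat: B.
E beat: B, F.
Both beat: B — 1.

1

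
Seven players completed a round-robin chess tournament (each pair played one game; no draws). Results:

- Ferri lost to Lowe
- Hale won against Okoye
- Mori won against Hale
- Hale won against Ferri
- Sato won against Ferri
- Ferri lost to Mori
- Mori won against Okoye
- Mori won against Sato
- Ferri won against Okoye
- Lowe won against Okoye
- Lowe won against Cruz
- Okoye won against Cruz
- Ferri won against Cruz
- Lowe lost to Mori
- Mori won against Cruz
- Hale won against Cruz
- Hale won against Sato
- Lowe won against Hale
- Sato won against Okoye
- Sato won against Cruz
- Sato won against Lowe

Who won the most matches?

Mori

Win totals: Sato 4, Hale 4, Ferri 2, Lowe 4, Mori 6, Cruz 0, Okoye 1.
Mori leads with 6 wins (next highest: 4).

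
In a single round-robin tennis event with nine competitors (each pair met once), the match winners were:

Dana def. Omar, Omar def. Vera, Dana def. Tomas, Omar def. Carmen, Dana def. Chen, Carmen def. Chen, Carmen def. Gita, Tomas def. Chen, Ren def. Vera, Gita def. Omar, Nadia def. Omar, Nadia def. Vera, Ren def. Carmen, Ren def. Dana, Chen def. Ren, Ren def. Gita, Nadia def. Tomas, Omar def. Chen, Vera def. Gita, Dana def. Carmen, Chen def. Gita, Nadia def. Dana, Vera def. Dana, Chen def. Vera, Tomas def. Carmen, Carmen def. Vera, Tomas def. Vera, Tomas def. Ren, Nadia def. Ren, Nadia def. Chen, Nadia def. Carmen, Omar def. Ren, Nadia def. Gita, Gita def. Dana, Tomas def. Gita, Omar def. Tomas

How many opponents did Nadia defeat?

Nadia's results: beat Vera, Dana, Tomas, Carmen, Gita, Chen, Ren, Omar; lost to no one.
That is 8 wins.

8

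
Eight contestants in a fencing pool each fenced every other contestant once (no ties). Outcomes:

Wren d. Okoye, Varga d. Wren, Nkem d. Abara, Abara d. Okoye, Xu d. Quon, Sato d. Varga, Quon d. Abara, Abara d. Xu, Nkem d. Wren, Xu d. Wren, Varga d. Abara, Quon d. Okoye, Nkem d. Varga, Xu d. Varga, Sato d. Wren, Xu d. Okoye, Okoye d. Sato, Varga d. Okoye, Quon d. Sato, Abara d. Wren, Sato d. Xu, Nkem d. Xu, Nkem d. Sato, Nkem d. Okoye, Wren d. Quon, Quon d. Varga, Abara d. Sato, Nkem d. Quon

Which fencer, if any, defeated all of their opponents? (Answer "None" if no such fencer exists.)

Nkem

Nkem has 7 wins out of 7 opponents — a perfect record.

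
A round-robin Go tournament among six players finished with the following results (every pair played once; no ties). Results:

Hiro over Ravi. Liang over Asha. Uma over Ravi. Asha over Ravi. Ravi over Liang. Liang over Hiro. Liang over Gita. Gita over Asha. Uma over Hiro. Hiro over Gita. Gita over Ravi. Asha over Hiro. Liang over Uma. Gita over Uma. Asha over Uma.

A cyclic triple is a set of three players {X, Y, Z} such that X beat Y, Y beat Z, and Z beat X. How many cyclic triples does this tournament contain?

Win totals: Liang 4, Hiro 2, Gita 3, Asha 3, Uma 2, Ravi 1.
A player with w wins dominates both others in C(w,2) triples; summing gives 6 + 1 + 3 + 3 + 1 + 0 = 14 transitive triples.
Total triples C(6,3) = 20, so cyclic triples = 20 − 14 = 6.

6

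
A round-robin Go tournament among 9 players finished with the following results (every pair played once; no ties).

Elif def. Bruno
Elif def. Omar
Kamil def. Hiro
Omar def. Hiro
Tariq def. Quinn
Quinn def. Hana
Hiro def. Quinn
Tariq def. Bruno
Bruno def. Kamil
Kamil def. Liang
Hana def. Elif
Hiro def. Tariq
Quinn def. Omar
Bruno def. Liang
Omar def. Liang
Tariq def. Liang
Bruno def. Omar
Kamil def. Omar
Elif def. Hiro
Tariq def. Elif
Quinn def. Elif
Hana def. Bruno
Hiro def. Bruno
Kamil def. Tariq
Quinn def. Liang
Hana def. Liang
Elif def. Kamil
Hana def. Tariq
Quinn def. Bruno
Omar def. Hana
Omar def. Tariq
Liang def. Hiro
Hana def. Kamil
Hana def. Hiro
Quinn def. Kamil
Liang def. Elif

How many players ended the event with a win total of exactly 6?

2

Win totals: Liang 2, Hana 6, Omar 4, Quinn 6, Kamil 4, Elif 4, Tariq 4, Bruno 3, Hiro 3.
Exactly 6: Hana, Quinn — 2 players.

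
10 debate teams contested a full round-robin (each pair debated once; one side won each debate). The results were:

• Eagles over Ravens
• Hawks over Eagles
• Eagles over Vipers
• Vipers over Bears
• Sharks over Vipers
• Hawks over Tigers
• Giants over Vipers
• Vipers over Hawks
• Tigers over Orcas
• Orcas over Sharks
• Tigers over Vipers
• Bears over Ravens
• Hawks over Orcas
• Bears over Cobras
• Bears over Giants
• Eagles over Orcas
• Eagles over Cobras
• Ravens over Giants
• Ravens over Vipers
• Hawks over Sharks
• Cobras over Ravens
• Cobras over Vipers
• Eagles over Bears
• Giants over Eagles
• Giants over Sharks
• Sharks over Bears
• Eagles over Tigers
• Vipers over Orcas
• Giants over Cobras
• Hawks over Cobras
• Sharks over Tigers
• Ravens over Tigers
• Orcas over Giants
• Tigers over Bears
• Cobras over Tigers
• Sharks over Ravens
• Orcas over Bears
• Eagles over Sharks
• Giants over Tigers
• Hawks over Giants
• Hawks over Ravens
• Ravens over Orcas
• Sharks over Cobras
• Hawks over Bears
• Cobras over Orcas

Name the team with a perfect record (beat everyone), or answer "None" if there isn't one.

Highest win total is Hawks with 8 (out of 9 possible).
Hawks lost to Vipers, so no team went undefeated.

None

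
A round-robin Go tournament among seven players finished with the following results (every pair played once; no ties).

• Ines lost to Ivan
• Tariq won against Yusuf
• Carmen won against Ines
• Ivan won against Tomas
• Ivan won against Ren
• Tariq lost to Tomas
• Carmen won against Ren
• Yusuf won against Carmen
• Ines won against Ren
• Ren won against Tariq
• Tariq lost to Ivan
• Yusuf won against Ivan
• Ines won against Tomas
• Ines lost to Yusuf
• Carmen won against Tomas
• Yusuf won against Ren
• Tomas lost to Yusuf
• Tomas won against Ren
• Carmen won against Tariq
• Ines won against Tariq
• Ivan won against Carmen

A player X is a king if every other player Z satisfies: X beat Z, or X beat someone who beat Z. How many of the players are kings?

3

Tomas cannot reach Ines, Ivan, Carmen in two steps.
Ines cannot reach Ivan, Carmen in two steps.
Ivan reaches everyone (king).
Ren cannot reach Tomas, Ines, Ivan, Carmen in two steps.
Tariq reaches everyone (king).
Carmen cannot reach Ivan in two steps.
Yusuf reaches everyone (king).
Kings: Ivan, Tariq, Yusuf — 3.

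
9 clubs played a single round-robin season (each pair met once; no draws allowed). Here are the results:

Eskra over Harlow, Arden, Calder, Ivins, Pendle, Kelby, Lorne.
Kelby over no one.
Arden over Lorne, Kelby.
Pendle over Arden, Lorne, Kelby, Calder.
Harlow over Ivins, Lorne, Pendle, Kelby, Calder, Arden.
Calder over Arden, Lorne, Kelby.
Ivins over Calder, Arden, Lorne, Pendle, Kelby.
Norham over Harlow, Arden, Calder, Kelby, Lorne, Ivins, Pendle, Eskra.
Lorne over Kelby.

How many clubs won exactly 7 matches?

1

Win totals: Eskra 7, Arden 2, Calder 3, Norham 8, Lorne 1, Ivins 5, Harlow 6, Pendle 4, Kelby 0.
Exactly 7: Eskra — 1 club.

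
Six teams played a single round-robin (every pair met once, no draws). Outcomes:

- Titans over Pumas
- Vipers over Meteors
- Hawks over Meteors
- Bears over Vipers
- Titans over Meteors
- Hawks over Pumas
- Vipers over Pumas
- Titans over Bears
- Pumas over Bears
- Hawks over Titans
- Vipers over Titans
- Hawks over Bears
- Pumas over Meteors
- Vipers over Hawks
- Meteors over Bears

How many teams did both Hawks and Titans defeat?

Hawks beat: Meteors, Bears, Pumas, Titans.
Titans beat: Meteors, Bears, Pumas.
Both beat: Meteors, Bears, Pumas — 3.

3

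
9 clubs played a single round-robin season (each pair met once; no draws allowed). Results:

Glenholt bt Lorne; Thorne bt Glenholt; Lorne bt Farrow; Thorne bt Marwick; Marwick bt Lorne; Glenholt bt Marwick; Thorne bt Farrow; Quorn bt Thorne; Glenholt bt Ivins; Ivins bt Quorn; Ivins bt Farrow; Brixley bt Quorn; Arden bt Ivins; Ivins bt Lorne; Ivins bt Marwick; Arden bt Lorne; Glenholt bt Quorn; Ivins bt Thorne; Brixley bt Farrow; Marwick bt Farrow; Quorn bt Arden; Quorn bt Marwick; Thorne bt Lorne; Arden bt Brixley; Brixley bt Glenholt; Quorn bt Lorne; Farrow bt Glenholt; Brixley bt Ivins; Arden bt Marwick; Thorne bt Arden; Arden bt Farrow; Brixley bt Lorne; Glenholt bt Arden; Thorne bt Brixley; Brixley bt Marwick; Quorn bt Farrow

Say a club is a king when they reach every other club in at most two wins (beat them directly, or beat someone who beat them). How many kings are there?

6

Quorn reaches everyone (king).
Thorne reaches everyone (king).
Lorne cannot reach Quorn, Thorne, Ivins, Arden, Brixley, Marwick in two steps.
Glenholt reaches everyone (king).
Ivins reaches everyone (king).
Arden reaches everyone (king).
Farrow cannot reach Thorne, Brixley in two steps.
Brixley reaches everyone (king).
Marwick cannot reach Quorn, Thorne, Ivins, Arden, Brixley in two steps.
Kings: Quorn, Thorne, Glenholt, Ivins, Arden, Brixley — 6.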